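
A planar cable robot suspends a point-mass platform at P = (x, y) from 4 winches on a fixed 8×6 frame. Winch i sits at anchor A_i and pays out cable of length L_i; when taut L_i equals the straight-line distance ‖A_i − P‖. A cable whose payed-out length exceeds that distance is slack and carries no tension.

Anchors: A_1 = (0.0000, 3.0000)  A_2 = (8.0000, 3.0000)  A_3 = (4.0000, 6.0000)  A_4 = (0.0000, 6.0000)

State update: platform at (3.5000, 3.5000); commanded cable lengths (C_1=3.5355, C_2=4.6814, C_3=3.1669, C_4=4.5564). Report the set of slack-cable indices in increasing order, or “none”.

2, 3, 4

cable 1: L_1 = ‖A_1−P‖ = 3.5355;  C_1 = 3.5355 → taut
cable 2: L_2 = ‖A_2−P‖ = 4.5277;  C_2 = 4.6814 → slack
cable 3: L_3 = ‖A_3−P‖ = 2.5495;  C_3 = 3.1669 → slack
cable 4: L_4 = ‖A_4−P‖ = 4.3012;  C_4 = 4.5564 → slack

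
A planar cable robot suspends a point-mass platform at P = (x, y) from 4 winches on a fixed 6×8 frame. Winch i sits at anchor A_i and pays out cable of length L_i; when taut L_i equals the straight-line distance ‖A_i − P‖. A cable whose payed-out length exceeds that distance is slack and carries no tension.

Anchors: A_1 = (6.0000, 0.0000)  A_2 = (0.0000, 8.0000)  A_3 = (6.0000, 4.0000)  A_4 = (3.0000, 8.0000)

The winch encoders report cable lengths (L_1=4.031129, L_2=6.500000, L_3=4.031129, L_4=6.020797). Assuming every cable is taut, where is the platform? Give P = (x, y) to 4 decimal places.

circle eqns → linear via eq_j − eq_1; set c_j = A_j·A_j − L_j²
c_1 = 36.0000+0.0000−16.2500 = 19.7500
12.0000·x − 16.0000·y = c_1−c_2 = -2.0000
0.0000·x − 8.0000·y = c_1−c_3 = -16.0000
6.0000·x − 16.0000·y = c_1−c_4 = -17.0000
solve first two rows → x=2.5000, y=2.0000
check cable 4: ‖A_4−P‖² = 36.2500 ≈ L_4² = 36.2500 ✓

(2.5000, 2.0000)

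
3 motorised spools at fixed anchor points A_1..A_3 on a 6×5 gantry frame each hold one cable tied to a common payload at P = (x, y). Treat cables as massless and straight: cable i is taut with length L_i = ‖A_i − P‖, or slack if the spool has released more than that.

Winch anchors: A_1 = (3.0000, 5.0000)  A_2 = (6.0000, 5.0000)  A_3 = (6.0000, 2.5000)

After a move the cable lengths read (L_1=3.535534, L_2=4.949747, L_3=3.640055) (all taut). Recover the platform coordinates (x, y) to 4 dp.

(2.5000, 1.5000)

expand ‖A_i−P‖²=L_i² and subtract eq 1 (k_i ≔ ‖A_i‖²−L_i²)
k_1 = 9.0000+25.0000−12.5000 = 21.5000
eq1−eq2 → [-6.0000  0.0000]·P = -15.0000
eq1−eq3 → [-6.0000  5.0000]·P = -7.5000
2×2 solve → P = (2.5000, 1.5000)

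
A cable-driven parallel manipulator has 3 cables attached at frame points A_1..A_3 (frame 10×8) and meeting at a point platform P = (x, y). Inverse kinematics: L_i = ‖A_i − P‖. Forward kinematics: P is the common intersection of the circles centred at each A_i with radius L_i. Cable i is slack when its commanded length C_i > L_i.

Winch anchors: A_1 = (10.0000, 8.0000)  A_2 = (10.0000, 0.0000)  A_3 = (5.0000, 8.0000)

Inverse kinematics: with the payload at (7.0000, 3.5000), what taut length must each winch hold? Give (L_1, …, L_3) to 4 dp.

L_1 = √((10.0000−7.0000)² + (8.0000−3.5000)²) = 5.4083
L_2 = √((10.0000−7.0000)² + (0.0000−3.5000)²) = 4.6098
L_3 = √((5.0000−7.0000)² + (8.0000−3.5000)²) = 4.9244

(5.4083, 4.6098, 4.9244)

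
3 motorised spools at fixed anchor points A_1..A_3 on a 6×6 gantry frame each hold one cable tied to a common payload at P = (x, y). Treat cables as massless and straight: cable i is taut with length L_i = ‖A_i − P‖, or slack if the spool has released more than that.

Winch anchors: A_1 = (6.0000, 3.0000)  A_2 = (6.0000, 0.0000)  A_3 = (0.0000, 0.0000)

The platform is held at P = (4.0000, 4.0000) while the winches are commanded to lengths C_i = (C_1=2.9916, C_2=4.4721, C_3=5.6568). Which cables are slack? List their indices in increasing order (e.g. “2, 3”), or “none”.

1

cable 1: L_1 = ‖A_1−P‖ = 2.2361;  C_1 = 2.9916 → slack
cable 2: L_2 = ‖A_2−P‖ = 4.4721;  C_2 = 4.4721 → taut
cable 3: L_3 = ‖A_3−P‖ = 5.6569;  C_3 = 5.6568 → taut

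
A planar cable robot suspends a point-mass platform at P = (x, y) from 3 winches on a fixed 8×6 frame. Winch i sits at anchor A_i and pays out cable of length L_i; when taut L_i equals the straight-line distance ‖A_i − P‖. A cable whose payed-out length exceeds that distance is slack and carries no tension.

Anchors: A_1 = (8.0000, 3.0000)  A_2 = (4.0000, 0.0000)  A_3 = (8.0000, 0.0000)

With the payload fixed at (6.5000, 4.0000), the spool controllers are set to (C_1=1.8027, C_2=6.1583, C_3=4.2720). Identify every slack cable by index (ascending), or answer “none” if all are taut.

i=1: geometric 1.8028 vs commanded 1.8027 ⇒ taut
i=2: geometric 4.7170 vs commanded 6.1583 ⇒ slack
i=3: geometric 4.2720 vs commanded 4.2720 ⇒ taut

2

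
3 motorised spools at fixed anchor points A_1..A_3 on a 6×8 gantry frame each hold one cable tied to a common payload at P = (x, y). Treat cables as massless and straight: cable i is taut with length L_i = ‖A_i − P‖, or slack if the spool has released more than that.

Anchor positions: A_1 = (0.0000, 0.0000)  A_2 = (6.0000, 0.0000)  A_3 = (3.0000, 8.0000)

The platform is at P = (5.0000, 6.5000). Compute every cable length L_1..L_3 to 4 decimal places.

(8.2006, 6.5765, 2.5000)

cable 1: Δx=-5.0000, Δy=-6.5000; L_1 = √(Δx²+Δy²) = 8.2006
cable 2: Δx=1.0000, Δy=-6.5000; L_2 = √(Δx²+Δy²) = 6.5765
cable 3: Δx=-2.0000, Δy=1.5000; L_3 = √(Δx²+Δy²) = 2.5000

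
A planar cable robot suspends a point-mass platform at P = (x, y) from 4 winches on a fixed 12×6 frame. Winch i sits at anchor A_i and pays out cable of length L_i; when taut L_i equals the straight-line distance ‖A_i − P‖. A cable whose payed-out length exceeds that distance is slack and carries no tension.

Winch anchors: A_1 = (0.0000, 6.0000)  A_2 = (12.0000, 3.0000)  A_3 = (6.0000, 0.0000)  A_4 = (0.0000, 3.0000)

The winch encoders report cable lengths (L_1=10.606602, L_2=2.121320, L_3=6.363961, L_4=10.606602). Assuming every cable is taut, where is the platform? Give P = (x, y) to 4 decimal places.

(10.5000, 4.5000)

each cable: (A_i−P)·(A_i−P) = L_i²; let k_i = ‖A_i‖²−L_i²
k_1 = 0.0000+36.0000−112.5000 = -76.5000
row 1: -24.0000x + 6.0000y = -225.0000  (k_2=148.5000)
row 2: -12.0000x + 12.0000y = -72.0000  (k_3=-4.5000)
row 3: 0.0000x + 6.0000y = 27.0000  (k_4=-103.5000)
Cramer on rows 1–2 → x = 10.5000, y = 4.5000
check cable 4: ‖A_4−P‖² = 112.5000 ≈ L_4² = 112.5000 ✓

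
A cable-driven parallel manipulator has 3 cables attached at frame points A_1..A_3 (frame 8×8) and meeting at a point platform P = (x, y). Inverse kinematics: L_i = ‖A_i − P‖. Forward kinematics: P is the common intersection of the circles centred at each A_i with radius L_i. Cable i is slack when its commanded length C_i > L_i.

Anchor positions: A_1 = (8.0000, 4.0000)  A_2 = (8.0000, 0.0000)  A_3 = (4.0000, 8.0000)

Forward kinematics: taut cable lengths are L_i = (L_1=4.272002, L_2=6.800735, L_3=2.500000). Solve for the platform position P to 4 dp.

each cable: (A_i−P)·(A_i−P) = L_i²; let q_i = ‖A_i‖²−L_i²
q_1 = 64.0000+16.0000−18.2500 = 61.7500
row 1: 0.0000x + 8.0000y = 44.0000  (q_2=17.7500)
row 2: 8.0000x − 8.0000y = -12.0000  (q_3=73.7500)
Cramer on rows 1–2 → x = 4.0000, y = 5.5000

(4.0000, 5.5000)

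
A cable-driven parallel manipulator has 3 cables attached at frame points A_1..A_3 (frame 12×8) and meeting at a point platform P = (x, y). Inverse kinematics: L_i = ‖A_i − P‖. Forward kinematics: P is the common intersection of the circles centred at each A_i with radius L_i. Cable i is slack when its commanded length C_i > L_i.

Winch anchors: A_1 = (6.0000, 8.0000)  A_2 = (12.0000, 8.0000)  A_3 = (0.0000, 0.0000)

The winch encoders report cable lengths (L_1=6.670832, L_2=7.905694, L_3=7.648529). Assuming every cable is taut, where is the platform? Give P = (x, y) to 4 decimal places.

circle eqns → linear via eq_j − eq_1; set k_j = A_j·A_j − L_j²
k_1 = 36.0000+64.0000−44.5000 = 55.5000
-12.0000·x + 0.0000·y = k_1−k_2 = -90.0000
12.0000·x + 16.0000·y = k_1−k_3 = 114.0000
solve first two rows → x=7.5000, y=1.5000

(7.5000, 1.5000)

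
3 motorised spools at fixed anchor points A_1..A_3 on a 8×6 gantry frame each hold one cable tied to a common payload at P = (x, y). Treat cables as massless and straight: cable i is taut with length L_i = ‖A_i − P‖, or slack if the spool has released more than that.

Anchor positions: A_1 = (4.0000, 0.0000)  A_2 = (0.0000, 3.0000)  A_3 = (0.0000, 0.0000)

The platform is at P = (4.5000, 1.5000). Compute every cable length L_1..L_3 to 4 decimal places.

L_1 = √((4.0000−4.5000)² + (0.0000−1.5000)²) = 1.5811
L_2 = √((0.0000−4.5000)² + (3.0000−1.5000)²) = 4.7434
L_3 = √((0.0000−4.5000)² + (0.0000−1.5000)²) = 4.7434

(1.5811, 4.7434, 4.7434)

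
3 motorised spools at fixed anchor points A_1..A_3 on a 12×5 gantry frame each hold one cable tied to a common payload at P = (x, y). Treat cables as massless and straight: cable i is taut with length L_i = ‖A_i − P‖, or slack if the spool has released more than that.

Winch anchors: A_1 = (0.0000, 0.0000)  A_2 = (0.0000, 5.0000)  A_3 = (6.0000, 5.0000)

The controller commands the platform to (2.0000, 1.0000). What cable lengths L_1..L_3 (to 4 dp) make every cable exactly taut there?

(2.2361, 4.4721, 5.6569)

L_1: Δ = A_1−P = (-2.0000, -1.0000) → ‖Δ‖ = √5.0000 = 2.2361
L_2: Δ = A_2−P = (-2.0000, 4.0000) → ‖Δ‖ = √20.0000 = 4.4721
L_3: Δ = A_3−P = (4.0000, 4.0000) → ‖Δ‖ = √32.0000 = 5.6569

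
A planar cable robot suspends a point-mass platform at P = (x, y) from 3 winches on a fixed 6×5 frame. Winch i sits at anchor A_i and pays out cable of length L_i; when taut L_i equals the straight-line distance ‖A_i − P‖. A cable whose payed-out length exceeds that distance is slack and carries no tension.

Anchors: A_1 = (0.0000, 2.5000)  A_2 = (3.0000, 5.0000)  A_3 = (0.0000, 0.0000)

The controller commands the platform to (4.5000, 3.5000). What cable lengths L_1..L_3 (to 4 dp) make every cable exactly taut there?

(4.6098, 2.1213, 5.7009)

cable 1: Δx=-4.5000, Δy=-1.0000; L_1 = √(Δx²+Δy²) = 4.6098
cable 2: Δx=-1.5000, Δy=1.5000; L_2 = √(Δx²+Δy²) = 2.1213
cable 3: Δx=-4.5000, Δy=-3.5000; L_3 = √(Δx²+Δy²) = 5.7009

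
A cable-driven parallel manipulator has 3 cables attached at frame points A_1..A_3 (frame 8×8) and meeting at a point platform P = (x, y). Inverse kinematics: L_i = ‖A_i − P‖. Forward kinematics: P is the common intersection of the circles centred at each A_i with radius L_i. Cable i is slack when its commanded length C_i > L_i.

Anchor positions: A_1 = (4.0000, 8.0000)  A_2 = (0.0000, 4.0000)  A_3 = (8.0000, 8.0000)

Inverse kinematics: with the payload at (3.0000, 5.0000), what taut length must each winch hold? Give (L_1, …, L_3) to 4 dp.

L_1 = √((4.0000−3.0000)² + (8.0000−5.0000)²) = 3.1623
L_2 = √((0.0000−3.0000)² + (4.0000−5.0000)²) = 3.1623
L_3 = √((8.0000−3.0000)² + (8.0000−5.0000)²) = 5.8310

(3.1623, 3.1623, 5.8310)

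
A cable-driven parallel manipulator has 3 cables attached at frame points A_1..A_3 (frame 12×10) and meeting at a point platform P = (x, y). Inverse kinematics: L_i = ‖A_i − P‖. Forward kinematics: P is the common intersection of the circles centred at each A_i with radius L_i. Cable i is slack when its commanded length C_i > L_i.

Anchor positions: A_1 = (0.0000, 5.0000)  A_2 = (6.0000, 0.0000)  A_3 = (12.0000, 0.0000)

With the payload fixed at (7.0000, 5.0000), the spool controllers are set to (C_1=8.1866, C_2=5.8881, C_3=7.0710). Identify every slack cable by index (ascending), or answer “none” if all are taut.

1, 2

cable 1: L_1 = ‖A_1−P‖ = 7.0000;  C_1 = 8.1866 → slack
cable 2: L_2 = ‖A_2−P‖ = 5.0990;  C_2 = 5.8881 → slack
cable 3: L_3 = ‖A_3−P‖ = 7.0711;  C_3 = 7.0710 → taut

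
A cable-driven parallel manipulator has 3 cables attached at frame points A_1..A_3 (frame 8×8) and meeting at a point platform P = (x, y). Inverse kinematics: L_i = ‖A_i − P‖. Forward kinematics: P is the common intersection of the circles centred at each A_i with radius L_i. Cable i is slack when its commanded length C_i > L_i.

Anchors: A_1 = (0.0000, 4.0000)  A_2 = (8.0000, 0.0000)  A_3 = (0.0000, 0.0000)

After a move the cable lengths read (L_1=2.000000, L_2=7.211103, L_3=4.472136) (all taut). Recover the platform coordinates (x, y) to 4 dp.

(2.0000, 4.0000)

each cable: (A_i−P)·(A_i−P) = L_i²; let q_i = ‖A_i‖²−L_i²
q_1 = 0.0000+16.0000−4.0000 = 12.0000
row 1: -16.0000x + 8.0000y = 0.0000  (q_2=12.0000)
row 2: 0.0000x + 8.0000y = 32.0000  (q_3=-20.0000)
Cramer on rows 1–2 → x = 2.0000, y = 4.0000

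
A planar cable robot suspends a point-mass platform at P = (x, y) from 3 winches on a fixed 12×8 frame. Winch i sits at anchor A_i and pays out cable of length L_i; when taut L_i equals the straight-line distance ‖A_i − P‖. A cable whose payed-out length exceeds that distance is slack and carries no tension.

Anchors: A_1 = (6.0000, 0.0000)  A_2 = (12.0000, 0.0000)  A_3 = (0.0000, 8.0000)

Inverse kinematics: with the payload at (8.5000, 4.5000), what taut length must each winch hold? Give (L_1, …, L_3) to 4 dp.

cable 1: Δx=-2.5000, Δy=-4.5000; L_1 = √(Δx²+Δy²) = 5.1478
cable 2: Δx=3.5000, Δy=-4.5000; L_2 = √(Δx²+Δy²) = 5.7009
cable 3: Δx=-8.5000, Δy=3.5000; L_3 = √(Δx²+Δy²) = 9.1924

(5.1478, 5.7009, 9.1924)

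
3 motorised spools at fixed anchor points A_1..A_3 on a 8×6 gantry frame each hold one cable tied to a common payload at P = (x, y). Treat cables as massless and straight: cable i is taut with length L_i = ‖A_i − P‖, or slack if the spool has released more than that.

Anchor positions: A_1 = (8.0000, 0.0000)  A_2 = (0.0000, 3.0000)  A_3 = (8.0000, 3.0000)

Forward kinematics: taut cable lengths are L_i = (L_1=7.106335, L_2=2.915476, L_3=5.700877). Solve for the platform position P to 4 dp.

circle eqns → linear via eq_j − eq_1; set q_j = A_j·A_j − L_j²
q_1 = 64.0000+0.0000−50.5000 = 13.5000
16.0000·x − 6.0000·y = q_1−q_2 = 13.0000
0.0000·x − 6.0000·y = q_1−q_3 = -27.0000
solve first two rows → x=2.5000, y=4.5000

(2.5000, 4.5000)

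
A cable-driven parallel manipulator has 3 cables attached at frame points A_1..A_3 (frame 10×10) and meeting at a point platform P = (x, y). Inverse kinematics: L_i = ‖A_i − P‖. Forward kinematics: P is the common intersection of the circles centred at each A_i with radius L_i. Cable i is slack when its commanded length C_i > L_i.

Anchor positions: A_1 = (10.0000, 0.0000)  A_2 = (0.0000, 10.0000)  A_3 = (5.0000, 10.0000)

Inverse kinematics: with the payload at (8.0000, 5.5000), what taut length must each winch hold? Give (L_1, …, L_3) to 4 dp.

L_1: Δ = A_1−P = (2.0000, -5.5000) → ‖Δ‖ = √34.2500 = 5.8523
L_2: Δ = A_2−P = (-8.0000, 4.5000) → ‖Δ‖ = √84.2500 = 9.1788
L_3: Δ = A_3−P = (-3.0000, 4.5000) → ‖Δ‖ = √29.2500 = 5.4083

(5.8523, 9.1788, 5.4083)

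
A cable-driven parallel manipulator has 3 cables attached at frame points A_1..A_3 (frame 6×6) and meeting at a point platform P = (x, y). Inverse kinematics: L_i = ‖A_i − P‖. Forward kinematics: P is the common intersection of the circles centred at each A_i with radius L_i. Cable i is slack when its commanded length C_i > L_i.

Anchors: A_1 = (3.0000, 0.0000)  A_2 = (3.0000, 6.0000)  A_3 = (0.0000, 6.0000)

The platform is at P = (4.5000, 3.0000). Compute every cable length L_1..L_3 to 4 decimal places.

(3.3541, 3.3541, 5.4083)

cable 1: Δx=-1.5000, Δy=-3.0000; L_1 = √(Δx²+Δy²) = 3.3541
cable 2: Δx=-1.5000, Δy=3.0000; L_2 = √(Δx²+Δy²) = 3.3541
cable 3: Δx=-4.5000, Δy=3.0000; L_3 = √(Δx²+Δy²) = 5.4083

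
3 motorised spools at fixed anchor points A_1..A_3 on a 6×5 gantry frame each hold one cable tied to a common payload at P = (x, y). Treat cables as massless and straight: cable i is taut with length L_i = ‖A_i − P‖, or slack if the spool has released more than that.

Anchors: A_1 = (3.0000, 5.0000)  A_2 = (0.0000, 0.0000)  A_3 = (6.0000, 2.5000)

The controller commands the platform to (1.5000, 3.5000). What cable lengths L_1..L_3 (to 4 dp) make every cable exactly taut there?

L_1: Δ = A_1−P = (1.5000, 1.5000) → ‖Δ‖ = √4.5000 = 2.1213
L_2: Δ = A_2−P = (-1.5000, -3.5000) → ‖Δ‖ = √14.5000 = 3.8079
L_3: Δ = A_3−P = (4.5000, -1.0000) → ‖Δ‖ = √21.2500 = 4.6098

(2.1213, 3.8079, 4.6098)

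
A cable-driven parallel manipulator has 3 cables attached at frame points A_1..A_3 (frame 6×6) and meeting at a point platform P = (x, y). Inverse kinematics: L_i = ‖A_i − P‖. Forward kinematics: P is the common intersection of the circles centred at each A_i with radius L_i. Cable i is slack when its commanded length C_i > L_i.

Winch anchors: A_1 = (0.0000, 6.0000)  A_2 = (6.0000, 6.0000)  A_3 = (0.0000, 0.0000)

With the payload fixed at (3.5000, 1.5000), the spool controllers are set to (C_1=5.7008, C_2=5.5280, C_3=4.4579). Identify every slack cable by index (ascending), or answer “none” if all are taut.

cable 1: √((-3.5000)²+(4.5000)²)=5.7009, C_1=5.7008: taut
cable 2: √((2.5000)²+(4.5000)²)=5.1478, C_2=5.5280: slack
cable 3: √((-3.5000)²+(-1.5000)²)=3.8079, C_3=4.4579: slack

2, 3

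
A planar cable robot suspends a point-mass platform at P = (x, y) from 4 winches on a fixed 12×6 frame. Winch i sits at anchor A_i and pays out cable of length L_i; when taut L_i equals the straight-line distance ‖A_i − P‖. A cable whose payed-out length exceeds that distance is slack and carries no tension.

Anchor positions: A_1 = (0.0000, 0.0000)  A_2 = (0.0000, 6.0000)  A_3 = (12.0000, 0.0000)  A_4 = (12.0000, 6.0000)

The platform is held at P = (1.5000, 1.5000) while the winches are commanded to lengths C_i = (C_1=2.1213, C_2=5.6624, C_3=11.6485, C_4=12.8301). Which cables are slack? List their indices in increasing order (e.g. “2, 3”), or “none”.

i=1: geometric 2.1213 vs commanded 2.1213 ⇒ taut
i=2: geometric 4.7434 vs commanded 5.6624 ⇒ slack
i=3: geometric 10.6066 vs commanded 11.6485 ⇒ slack
i=4: geometric 11.4237 vs commanded 12.8301 ⇒ slack

2, 3, 4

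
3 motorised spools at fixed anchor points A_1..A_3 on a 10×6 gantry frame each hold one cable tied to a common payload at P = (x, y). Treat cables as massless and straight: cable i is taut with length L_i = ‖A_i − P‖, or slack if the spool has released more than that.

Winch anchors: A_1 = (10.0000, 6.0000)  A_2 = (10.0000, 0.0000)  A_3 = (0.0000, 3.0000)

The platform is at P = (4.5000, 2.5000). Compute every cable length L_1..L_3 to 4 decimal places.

L_1: Δ = A_1−P = (5.5000, 3.5000) → ‖Δ‖ = √42.5000 = 6.5192
L_2: Δ = A_2−P = (5.5000, -2.5000) → ‖Δ‖ = √36.5000 = 6.0415
L_3: Δ = A_3−P = (-4.5000, 0.5000) → ‖Δ‖ = √20.5000 = 4.5277

(6.5192, 6.0415, 4.5277)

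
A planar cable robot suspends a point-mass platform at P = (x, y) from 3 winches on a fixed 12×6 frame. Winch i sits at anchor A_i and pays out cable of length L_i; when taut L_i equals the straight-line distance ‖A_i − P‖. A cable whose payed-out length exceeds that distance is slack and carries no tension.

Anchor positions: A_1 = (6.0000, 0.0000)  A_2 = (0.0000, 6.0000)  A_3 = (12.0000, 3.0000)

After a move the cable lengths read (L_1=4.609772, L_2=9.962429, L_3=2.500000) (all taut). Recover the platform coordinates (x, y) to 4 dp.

(9.5000, 3.0000)

each cable: (A_i−P)·(A_i−P) = L_i²; let c_i = ‖A_i‖²−L_i²
c_1 = 36.0000+0.0000−21.2500 = 14.7500
row 1: 12.0000x − 12.0000y = 78.0000  (c_2=-63.2500)
row 2: -12.0000x − 6.0000y = -132.0000  (c_3=146.7500)
Cramer on rows 1–2 → x = 9.5000, y = 3.0000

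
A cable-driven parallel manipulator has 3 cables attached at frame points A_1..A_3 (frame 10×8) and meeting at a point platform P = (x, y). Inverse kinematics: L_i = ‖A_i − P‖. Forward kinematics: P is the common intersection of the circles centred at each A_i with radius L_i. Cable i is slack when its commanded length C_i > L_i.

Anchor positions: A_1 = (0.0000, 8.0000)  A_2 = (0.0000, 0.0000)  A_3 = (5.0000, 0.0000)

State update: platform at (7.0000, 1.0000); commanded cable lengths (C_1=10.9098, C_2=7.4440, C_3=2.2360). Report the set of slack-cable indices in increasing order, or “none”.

i=1: geometric 9.8995 vs commanded 10.9098 ⇒ slack
i=2: geometric 7.0711 vs commanded 7.4440 ⇒ slack
i=3: geometric 2.2361 vs commanded 2.2360 ⇒ taut

1, 2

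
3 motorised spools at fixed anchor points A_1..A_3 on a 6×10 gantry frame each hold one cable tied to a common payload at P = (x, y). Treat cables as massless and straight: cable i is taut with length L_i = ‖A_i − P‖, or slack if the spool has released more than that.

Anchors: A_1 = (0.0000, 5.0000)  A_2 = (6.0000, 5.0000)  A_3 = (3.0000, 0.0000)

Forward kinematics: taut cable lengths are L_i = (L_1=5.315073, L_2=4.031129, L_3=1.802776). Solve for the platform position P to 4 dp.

(4.0000, 1.5000)

circle eqns → linear via eq_j − eq_1; set k_j = A_j·A_j − L_j²
k_1 = 0.0000+25.0000−28.2500 = -3.2500
-12.0000·x + 0.0000·y = k_1−k_2 = -48.0000
-6.0000·x + 10.0000·y = k_1−k_3 = -9.0000
solve first two rows → x=4.0000, y=1.5000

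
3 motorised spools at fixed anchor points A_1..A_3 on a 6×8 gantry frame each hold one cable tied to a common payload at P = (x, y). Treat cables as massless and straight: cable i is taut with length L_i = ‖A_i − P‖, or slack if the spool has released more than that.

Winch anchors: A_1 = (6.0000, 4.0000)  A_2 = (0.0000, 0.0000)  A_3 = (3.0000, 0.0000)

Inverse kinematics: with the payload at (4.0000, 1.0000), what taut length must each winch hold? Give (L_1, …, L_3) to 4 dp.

L_1 = √((6.0000−4.0000)² + (4.0000−1.0000)²) = 3.6056
L_2 = √((0.0000−4.0000)² + (0.0000−1.0000)²) = 4.1231
L_3 = √((3.0000−4.0000)² + (0.0000−1.0000)²) = 1.4142

(3.6056, 4.1231, 1.4142)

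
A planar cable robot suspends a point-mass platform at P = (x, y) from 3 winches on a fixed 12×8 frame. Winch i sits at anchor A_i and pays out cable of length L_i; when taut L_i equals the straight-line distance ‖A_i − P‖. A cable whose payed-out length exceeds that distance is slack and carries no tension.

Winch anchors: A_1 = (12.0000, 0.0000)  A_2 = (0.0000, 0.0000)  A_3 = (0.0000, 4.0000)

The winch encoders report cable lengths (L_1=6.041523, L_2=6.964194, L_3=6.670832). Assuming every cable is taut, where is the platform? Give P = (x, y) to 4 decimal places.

(6.5000, 2.5000)

circle eqns → linear via eq_j − eq_1; set q_j = A_j·A_j − L_j²
q_1 = 144.0000+0.0000−36.5000 = 107.5000
24.0000·x + 0.0000·y = q_1−q_2 = 156.0000
24.0000·x − 8.0000·y = q_1−q_3 = 136.0000
solve first two rows → x=6.5000, y=2.5000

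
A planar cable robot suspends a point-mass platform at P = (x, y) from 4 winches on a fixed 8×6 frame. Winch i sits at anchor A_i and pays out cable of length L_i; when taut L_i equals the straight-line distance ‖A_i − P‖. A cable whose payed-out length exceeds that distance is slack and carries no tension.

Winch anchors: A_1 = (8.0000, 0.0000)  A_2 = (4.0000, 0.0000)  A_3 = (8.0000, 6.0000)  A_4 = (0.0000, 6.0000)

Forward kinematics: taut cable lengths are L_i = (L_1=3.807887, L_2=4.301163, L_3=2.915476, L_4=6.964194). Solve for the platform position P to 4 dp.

expand ‖A_i−P‖²=L_i² and subtract eq 1 (q_i ≔ ‖A_i‖²−L_i²)
q_1 = 64.0000+0.0000−14.5000 = 49.5000
eq1−eq2 → [8.0000  0.0000]·P = 52.0000
eq1−eq3 → [0.0000  -12.0000]·P = -42.0000
eq1−eq4 → [16.0000  -12.0000]·P = 62.0000
2×2 solve → P = (6.5000, 3.5000)
check cable 4: ‖A_4−P‖² = 48.5000 ≈ L_4² = 48.5000 ✓

(6.5000, 3.5000)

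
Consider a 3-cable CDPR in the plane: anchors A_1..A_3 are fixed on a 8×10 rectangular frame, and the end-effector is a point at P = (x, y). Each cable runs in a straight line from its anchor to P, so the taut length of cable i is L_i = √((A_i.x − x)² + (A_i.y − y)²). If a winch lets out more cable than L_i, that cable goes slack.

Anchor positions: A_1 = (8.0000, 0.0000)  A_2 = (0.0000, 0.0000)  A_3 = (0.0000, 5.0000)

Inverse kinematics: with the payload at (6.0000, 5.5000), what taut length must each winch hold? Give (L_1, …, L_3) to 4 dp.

L_1 = √((8.0000−6.0000)² + (0.0000−5.5000)²) = 5.8523
L_2 = √((0.0000−6.0000)² + (0.0000−5.5000)²) = 8.1394
L_3 = √((0.0000−6.0000)² + (5.0000−5.5000)²) = 6.0208

(5.8523, 8.1394, 6.0208)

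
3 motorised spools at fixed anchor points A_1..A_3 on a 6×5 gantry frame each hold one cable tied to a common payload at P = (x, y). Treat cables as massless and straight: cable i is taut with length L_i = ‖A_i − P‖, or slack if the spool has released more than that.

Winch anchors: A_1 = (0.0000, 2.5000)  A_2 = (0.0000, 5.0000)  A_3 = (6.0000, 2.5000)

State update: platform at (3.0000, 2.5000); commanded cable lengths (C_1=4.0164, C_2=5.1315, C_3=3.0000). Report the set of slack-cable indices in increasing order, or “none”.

cable 1: L_1 = ‖A_1−P‖ = 3.0000;  C_1 = 4.0164 → slack
cable 2: L_2 = ‖A_2−P‖ = 3.9051;  C_2 = 5.1315 → slack
cable 3: L_3 = ‖A_3−P‖ = 3.0000;  C_3 = 3.0000 → taut

1, 2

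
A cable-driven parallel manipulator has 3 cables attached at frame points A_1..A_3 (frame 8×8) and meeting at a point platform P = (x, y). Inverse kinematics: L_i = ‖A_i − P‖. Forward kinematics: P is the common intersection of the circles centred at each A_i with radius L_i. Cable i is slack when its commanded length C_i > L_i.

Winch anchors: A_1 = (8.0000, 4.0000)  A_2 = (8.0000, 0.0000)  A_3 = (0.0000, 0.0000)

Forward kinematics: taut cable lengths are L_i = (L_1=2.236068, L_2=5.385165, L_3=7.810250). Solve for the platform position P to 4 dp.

circle eqns → linear via eq_j − eq_1; set q_j = A_j·A_j − L_j²
q_1 = 64.0000+16.0000−5.0000 = 75.0000
0.0000·x + 8.0000·y = q_1−q_2 = 40.0000
16.0000·x + 8.0000·y = q_1−q_3 = 136.0000
solve first two rows → x=6.0000, y=5.0000

(6.0000, 5.0000)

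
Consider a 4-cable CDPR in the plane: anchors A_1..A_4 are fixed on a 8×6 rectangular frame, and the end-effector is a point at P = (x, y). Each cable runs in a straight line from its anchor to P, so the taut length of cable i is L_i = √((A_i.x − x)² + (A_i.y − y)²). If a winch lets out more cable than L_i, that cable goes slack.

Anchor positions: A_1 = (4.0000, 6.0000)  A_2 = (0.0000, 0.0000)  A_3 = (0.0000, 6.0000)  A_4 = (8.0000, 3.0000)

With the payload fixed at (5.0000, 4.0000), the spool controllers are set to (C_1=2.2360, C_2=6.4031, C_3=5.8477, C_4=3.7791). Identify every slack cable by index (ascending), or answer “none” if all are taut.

cable 1: L_1 = ‖A_1−P‖ = 2.2361;  C_1 = 2.2360 → taut
cable 2: L_2 = ‖A_2−P‖ = 6.4031;  C_2 = 6.4031 → taut
cable 3: L_3 = ‖A_3−P‖ = 5.3852;  C_3 = 5.8477 → slack
cable 4: L_4 = ‖A_4−P‖ = 3.1623;  C_4 = 3.7791 → slack

3, 4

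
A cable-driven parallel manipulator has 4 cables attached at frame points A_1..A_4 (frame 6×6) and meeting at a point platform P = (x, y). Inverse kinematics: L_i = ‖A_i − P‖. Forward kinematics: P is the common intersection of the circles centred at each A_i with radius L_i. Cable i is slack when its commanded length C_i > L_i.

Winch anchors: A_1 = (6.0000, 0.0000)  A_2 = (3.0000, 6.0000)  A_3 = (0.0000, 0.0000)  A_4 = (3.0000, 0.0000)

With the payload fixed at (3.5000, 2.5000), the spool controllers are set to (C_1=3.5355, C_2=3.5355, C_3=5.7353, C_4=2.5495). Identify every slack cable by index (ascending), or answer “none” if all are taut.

i=1: geometric 3.5355 vs commanded 3.5355 ⇒ taut
i=2: geometric 3.5355 vs commanded 3.5355 ⇒ taut
i=3: geometric 4.3012 vs commanded 5.7353 ⇒ slack
i=4: geometric 2.5495 vs commanded 2.5495 ⇒ taut

3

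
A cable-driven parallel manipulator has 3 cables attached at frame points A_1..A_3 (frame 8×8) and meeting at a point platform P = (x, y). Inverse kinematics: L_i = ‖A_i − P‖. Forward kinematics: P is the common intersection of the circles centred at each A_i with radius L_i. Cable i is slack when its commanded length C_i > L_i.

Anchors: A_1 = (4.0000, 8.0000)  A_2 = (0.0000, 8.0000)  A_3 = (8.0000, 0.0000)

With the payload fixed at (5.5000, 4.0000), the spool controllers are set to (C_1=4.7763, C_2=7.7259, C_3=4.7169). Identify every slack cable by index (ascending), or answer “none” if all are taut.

1, 2

cable 1: L_1 = ‖A_1−P‖ = 4.2720;  C_1 = 4.7763 → slack
cable 2: L_2 = ‖A_2−P‖ = 6.8007;  C_2 = 7.7259 → slack
cable 3: L_3 = ‖A_3−P‖ = 4.7170;  C_3 = 4.7169 → taut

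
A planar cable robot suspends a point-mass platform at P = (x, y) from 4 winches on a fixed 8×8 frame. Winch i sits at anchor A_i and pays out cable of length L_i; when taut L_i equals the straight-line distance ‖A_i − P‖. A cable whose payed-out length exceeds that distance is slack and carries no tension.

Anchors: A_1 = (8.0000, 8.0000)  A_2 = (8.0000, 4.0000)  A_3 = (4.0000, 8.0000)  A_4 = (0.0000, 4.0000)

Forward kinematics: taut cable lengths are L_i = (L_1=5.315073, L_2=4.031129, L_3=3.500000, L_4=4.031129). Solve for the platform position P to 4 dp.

(4.0000, 4.5000)

circle eqns → linear via eq_j − eq_1; set k_j = A_j·A_j − L_j²
k_1 = 64.0000+64.0000−28.2500 = 99.7500
0.0000·x + 8.0000·y = k_1−k_2 = 36.0000
8.0000·x + 0.0000·y = k_1−k_3 = 32.0000
16.0000·x + 8.0000·y = k_1−k_4 = 100.0000
solve first two rows → x=4.0000, y=4.5000
check cable 4: ‖A_4−P‖² = 16.2500 ≈ L_4² = 16.2500 ✓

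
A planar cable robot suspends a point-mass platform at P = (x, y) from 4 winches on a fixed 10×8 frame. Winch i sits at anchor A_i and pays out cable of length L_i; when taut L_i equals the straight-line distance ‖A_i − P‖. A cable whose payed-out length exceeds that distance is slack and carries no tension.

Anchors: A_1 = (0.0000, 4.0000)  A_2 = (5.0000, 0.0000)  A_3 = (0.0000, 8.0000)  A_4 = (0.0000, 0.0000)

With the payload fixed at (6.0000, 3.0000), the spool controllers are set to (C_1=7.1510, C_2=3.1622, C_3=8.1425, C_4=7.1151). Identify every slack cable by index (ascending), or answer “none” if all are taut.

1, 3, 4

i=1: geometric 6.0828 vs commanded 7.1510 ⇒ slack
i=2: geometric 3.1623 vs commanded 3.1622 ⇒ taut
i=3: geometric 7.8102 vs commanded 8.1425 ⇒ slack
i=4: geometric 6.7082 vs commanded 7.1151 ⇒ slack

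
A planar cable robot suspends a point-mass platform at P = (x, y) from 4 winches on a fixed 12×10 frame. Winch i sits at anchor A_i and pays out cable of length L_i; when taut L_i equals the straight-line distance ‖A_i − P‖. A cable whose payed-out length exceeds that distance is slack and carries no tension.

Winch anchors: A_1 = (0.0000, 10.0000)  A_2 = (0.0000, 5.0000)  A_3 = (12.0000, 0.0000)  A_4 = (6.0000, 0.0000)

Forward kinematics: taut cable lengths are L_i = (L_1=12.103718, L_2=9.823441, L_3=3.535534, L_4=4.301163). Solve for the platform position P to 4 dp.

each cable: (A_i−P)·(A_i−P) = L_i²; let c_i = ‖A_i‖²−L_i²
c_1 = 0.0000+100.0000−146.5000 = -46.5000
row 1: 0.0000x + 10.0000y = 25.0000  (c_2=-71.5000)
row 2: -24.0000x + 20.0000y = -178.0000  (c_3=131.5000)
row 3: -12.0000x + 20.0000y = -64.0000  (c_4=17.5000)
Cramer on rows 1–2 → x = 9.5000, y = 2.5000
check cable 4: ‖A_4−P‖² = 18.5000 ≈ L_4² = 18.5000 ✓

(9.5000, 2.5000)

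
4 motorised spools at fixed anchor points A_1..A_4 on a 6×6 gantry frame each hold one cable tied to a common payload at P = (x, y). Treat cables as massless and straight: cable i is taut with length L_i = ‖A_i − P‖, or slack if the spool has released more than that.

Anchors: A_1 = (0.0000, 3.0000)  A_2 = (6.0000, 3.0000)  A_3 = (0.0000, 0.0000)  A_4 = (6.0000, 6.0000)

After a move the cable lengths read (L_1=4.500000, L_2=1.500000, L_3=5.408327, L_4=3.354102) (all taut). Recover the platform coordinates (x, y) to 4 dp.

expand ‖A_i−P‖²=L_i² and subtract eq 1 (k_i ≔ ‖A_i‖²−L_i²)
k_1 = 0.0000+9.0000−20.2500 = -11.2500
eq1−eq2 → [-12.0000  0.0000]·P = -54.0000
eq1−eq3 → [0.0000  6.0000]·P = 18.0000
eq1−eq4 → [-12.0000  -6.0000]·P = -72.0000
2×2 solve → P = (4.5000, 3.0000)
check cable 4: ‖A_4−P‖² = 11.2500 ≈ L_4² = 11.2500 ✓

(4.5000, 3.0000)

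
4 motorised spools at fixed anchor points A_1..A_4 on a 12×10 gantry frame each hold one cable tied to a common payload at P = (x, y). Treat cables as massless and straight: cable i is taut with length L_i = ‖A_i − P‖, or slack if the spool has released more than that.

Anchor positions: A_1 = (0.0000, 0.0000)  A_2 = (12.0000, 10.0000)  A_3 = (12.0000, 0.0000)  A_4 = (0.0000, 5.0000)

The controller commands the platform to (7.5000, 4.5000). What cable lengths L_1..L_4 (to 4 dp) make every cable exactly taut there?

L_1: Δ = A_1−P = (-7.5000, -4.5000) → ‖Δ‖ = √76.5000 = 8.7464
L_2: Δ = A_2−P = (4.5000, 5.5000) → ‖Δ‖ = √50.5000 = 7.1063
L_3: Δ = A_3−P = (4.5000, -4.5000) → ‖Δ‖ = √40.5000 = 6.3640
L_4: Δ = A_4−P = (-7.5000, 0.5000) → ‖Δ‖ = √56.5000 = 7.5166

(8.7464, 7.1063, 6.3640, 7.5166)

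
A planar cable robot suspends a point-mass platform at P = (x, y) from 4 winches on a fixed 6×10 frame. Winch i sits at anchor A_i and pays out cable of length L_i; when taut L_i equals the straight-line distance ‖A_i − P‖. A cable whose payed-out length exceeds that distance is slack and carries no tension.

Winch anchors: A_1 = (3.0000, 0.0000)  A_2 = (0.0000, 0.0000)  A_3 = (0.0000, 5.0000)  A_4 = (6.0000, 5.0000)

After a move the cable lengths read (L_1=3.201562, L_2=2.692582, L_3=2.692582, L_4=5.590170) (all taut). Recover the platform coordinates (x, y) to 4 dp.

(1.0000, 2.5000)

circle eqns → linear via eq_j − eq_1; set k_j = A_j·A_j − L_j²
k_1 = 9.0000+0.0000−10.2500 = -1.2500
6.0000·x + 0.0000·y = k_1−k_2 = 6.0000
6.0000·x − 10.0000·y = k_1−k_3 = -19.0000
-6.0000·x − 10.0000·y = k_1−k_4 = -31.0000
solve first two rows → x=1.0000, y=2.5000
check cable 4: ‖A_4−P‖² = 31.2500 ≈ L_4² = 31.2500 ✓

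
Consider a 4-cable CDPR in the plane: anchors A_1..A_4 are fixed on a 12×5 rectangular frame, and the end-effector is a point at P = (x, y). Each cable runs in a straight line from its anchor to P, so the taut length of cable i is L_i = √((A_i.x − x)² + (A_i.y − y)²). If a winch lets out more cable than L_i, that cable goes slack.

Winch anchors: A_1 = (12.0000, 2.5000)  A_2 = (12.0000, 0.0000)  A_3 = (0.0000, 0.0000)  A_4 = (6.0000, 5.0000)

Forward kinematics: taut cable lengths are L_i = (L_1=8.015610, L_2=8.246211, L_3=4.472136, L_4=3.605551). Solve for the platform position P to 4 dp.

expand ‖A_i−P‖²=L_i² and subtract eq 1 (k_i ≔ ‖A_i‖²−L_i²)
k_1 = 144.0000+6.2500−64.2500 = 86.0000
eq1−eq2 → [0.0000  5.0000]·P = 10.0000
eq1−eq3 → [24.0000  5.0000]·P = 106.0000
eq1−eq4 → [12.0000  -5.0000]·P = 38.0000
2×2 solve → P = (4.0000, 2.0000)
check cable 4: ‖A_4−P‖² = 13.0000 ≈ L_4² = 13.0000 ✓

(4.0000, 2.0000)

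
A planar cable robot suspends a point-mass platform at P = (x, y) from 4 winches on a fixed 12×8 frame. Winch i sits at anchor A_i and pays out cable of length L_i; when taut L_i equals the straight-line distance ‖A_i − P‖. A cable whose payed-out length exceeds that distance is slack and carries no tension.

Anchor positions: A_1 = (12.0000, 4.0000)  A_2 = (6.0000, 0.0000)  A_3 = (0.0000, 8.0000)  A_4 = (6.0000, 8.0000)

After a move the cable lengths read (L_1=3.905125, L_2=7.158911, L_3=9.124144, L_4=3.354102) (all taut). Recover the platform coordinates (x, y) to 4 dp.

(9.0000, 6.5000)

expand ‖A_i−P‖²=L_i² and subtract eq 1 (k_i ≔ ‖A_i‖²−L_i²)
k_1 = 144.0000+16.0000−15.2500 = 144.7500
eq1−eq2 → [12.0000  8.0000]·P = 160.0000
eq1−eq3 → [24.0000  -8.0000]·P = 164.0000
eq1−eq4 → [12.0000  -8.0000]·P = 56.0000
2×2 solve → P = (9.0000, 6.5000)
check cable 4: ‖A_4−P‖² = 11.2500 ≈ L_4² = 11.2500 ✓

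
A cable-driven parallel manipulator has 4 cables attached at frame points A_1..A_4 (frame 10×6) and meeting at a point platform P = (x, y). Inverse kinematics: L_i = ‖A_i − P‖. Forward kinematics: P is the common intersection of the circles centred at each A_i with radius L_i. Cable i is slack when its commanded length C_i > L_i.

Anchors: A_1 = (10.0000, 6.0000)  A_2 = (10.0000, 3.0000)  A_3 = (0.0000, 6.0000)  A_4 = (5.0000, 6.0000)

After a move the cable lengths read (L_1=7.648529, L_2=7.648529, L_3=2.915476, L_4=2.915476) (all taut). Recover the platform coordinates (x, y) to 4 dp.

(2.5000, 4.5000)

each cable: (A_i−P)·(A_i−P) = L_i²; let k_i = ‖A_i‖²−L_i²
k_1 = 100.0000+36.0000−58.5000 = 77.5000
row 1: 0.0000x + 6.0000y = 27.0000  (k_2=50.5000)
row 2: 20.0000x + 0.0000y = 50.0000  (k_3=27.5000)
row 3: 10.0000x + 0.0000y = 25.0000  (k_4=52.5000)
Cramer on rows 1–2 → x = 2.5000, y = 4.5000
check cable 4: ‖A_4−P‖² = 8.5000 ≈ L_4² = 8.5000 ✓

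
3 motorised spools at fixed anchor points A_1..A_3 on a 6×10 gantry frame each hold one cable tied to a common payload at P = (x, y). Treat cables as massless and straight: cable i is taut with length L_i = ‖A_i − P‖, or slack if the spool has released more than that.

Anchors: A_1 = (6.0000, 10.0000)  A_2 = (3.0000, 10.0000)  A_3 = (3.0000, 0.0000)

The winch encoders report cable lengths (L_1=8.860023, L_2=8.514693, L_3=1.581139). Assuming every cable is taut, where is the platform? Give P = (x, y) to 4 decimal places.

each cable: (A_i−P)·(A_i−P) = L_i²; let k_i = ‖A_i‖²−L_i²
k_1 = 36.0000+100.0000−78.5000 = 57.5000
row 1: 6.0000x + 0.0000y = 21.0000  (k_2=36.5000)
row 2: 6.0000x + 20.0000y = 51.0000  (k_3=6.5000)
Cramer on rows 1–2 → x = 3.5000, y = 1.5000

(3.5000, 1.5000)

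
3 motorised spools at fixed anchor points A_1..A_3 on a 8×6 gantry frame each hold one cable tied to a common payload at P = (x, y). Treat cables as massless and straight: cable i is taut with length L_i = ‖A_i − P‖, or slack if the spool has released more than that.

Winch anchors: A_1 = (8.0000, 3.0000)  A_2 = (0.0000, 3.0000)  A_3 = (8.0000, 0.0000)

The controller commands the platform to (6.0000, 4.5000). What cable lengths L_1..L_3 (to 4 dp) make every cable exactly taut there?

(2.5000, 6.1847, 4.9244)

cable 1: Δx=2.0000, Δy=-1.5000; L_1 = √(Δx²+Δy²) = 2.5000
cable 2: Δx=-6.0000, Δy=-1.5000; L_2 = √(Δx²+Δy²) = 6.1847
cable 3: Δx=2.0000, Δy=-4.5000; L_3 = √(Δx²+Δy²) = 4.9244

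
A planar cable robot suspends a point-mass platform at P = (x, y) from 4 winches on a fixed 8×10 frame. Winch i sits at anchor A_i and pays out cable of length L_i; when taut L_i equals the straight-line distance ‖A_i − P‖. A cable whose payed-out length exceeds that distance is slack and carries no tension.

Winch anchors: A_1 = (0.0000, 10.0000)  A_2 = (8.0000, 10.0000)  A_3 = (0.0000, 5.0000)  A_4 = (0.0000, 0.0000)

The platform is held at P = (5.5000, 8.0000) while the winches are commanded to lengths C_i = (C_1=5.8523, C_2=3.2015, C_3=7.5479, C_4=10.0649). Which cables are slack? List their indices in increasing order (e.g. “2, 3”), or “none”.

3, 4

cable 1: √((-5.5000)²+(2.0000)²)=5.8523, C_1=5.8523: taut
cable 2: √((2.5000)²+(2.0000)²)=3.2016, C_2=3.2015: taut
cable 3: √((-5.5000)²+(-3.0000)²)=6.2650, C_3=7.5479: slack
cable 4: √((-5.5000)²+(-8.0000)²)=9.7082, C_4=10.0649: slack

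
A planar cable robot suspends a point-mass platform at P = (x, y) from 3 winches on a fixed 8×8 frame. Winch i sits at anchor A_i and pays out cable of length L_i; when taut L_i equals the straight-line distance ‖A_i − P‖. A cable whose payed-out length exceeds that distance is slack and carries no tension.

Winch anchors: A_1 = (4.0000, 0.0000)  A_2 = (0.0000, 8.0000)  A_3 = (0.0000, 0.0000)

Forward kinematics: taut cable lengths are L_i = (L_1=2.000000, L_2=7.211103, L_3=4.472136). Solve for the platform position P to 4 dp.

circle eqns → linear via eq_j − eq_1; set k_j = A_j·A_j − L_j²
k_1 = 16.0000+0.0000−4.0000 = 12.0000
8.0000·x − 16.0000·y = k_1−k_2 = 0.0000
8.0000·x + 0.0000·y = k_1−k_3 = 32.0000
solve first two rows → x=4.0000, y=2.0000

(4.0000, 2.0000)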